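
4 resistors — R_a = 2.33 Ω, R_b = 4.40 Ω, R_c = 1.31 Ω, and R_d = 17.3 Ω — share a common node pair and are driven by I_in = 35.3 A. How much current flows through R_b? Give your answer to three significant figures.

I ≈ 5.43 A

ΣG = 1/2.33 + 1/4.40 + 1/1.31 + 1/17.3 = 1.478.
By the current-divider rule, I = I_in · G_k/ΣG = 35.3 × 0.1538 = 5.429 A.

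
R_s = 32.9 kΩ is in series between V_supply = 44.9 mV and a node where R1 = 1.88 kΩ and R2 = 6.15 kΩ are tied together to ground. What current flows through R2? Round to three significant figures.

I ≈ 0.306 µA

Equivalent of the parallel group: R_p = 1.440 kΩ.
Node voltage V_A = V_supply · R_p/(R_s + R_p) = 44.9 × 0.04193 = 1.883 mV.
Branch current I = V_A/R2 = 1.883/6.15 = 0.3061 µA.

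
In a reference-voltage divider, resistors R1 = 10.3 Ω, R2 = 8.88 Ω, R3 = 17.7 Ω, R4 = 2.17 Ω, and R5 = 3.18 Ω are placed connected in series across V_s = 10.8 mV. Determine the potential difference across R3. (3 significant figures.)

V ≈ 4.53 mV

Series total: ΣR = 10.3 + 8.88 + 17.7 + 2.17 + 3.18 = 42.23 Ω.
By the voltage-divider rule, V = 10.8 × 17.70/42.23 = 4.527 mV.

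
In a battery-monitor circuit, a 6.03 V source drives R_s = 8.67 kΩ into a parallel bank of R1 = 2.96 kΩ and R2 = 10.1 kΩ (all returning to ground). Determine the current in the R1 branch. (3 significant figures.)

I ≈ 0.426 mA

Equivalent of the parallel group: R_p = 2.289 kΩ.
V_A = 6.03 × 2.289/10.96 = 1.260 V.
Branch current I = V_A/R1 = 1.260/2.96 = 0.4255 mA.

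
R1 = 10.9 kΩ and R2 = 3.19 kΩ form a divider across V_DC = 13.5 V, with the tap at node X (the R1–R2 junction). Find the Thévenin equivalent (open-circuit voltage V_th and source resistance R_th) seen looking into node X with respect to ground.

V_th is the unloaded tap voltage: V_DC · R2/(R1+R2) = 13.5 × 0.2264 = 3.056 V.
Zeroing V_DC shorts the top of R1 to ground, so R_th = R1 ‖ R2 = 2.468 kΩ.

V_th ≈ 3.06 V, R_th ≈ 2.47 kΩ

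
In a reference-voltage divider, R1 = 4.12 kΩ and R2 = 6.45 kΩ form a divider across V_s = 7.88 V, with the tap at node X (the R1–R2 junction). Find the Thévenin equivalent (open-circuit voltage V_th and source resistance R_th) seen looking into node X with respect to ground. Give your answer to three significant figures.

V_th is the unloaded tap voltage: V_s · R2/(R1+R2) = 7.88 × 0.6102 = 4.809 V.
Zeroing V_s shorts the top of R1 to ground, so R_th = R1 ‖ R2 = 2.514 kΩ.

V_th ≈ 4.81 V, R_th ≈ 2.51 kΩ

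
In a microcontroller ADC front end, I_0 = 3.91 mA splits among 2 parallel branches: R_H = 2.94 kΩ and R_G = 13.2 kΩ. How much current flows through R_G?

I ≈ 0.712 mA

With just two branches, the current splits inversely with resistance.
I(R_G) = 3.91 × 2.94/(2.94 + 13.2) = 3.91 × 0.1822 = 0.7122 mA.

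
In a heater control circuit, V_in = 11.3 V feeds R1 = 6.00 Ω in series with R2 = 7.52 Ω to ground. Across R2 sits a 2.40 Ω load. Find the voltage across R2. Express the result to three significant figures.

V_out ≈ 2.63 V

First combine the lower leg with the load: R2 ‖ R_L = 1.819 Ω.
Then V_out = V_in · R2'/(R1 + R2') = 11.3 × 1.819/7.819 = 2.629 V.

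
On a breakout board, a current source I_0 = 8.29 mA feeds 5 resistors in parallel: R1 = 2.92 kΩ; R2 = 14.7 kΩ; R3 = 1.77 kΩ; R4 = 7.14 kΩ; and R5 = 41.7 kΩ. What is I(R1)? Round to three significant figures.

I ≈ 2.49 mA

Conductances: ΣG = 1/2.92 + 1/14.7 + 1/1.77 + 1/7.14 + 1/41.7 = 1.140 (1/kΩ).
R1 takes the fraction G_k/ΣG = 0.3425/1.140 = 0.3005, so I = 8.29 × 0.3005 = 2.491 mA.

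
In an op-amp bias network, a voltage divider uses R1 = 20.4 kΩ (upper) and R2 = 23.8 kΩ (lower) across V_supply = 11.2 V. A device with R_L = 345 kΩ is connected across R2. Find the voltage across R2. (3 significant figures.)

V_out ≈ 5.84 V

First combine the lower leg with the load: R2 ‖ R_L = 22.26 kΩ.
Voltage divider with the loaded lower leg: V_out = 11.2 × 22.26/(20.4 + 22.26) = 11.2 × 0.5218 = 5.845 V.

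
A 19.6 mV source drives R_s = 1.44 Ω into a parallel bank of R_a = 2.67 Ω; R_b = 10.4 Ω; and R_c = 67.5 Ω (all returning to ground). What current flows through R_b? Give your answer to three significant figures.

Parallel bank: R_p = 1/(1/2.67 + 1/10.4 + 1/67.5) = 2.060 Ω.
Node voltage V_A = V_in · R_p/(R_s + R_p) = 19.6 × 0.5885 = 11.54 mV.
Branch current I = V_A/R_b = 11.54/10.4 = 1.109 mA.

I ≈ 1.11 mA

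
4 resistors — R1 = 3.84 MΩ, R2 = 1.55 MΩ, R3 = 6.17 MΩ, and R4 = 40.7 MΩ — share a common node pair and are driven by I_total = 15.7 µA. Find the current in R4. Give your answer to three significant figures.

I ≈ 0.353 µA

ΣG = 1/3.84 + 1/1.55 + 1/6.17 + 1/40.7 = 1.092.
Current divider: I(R4) = I_total · G_k/ΣG = 15.7 × (0.02457/1.092) = 15.7 × 0.02250 = 0.3532 µA.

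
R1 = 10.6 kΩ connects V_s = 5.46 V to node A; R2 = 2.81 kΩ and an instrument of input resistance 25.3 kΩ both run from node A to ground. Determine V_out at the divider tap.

The load sits in parallel with R2, giving an effective lower resistance R2' = R2·R_L/(R2+R_L) = 2.529 kΩ.
Voltage divider with the loaded lower leg: V_out = 5.46 × 2.529/(10.6 + 2.529) = 5.46 × 0.1926 = 1.052 V.
(Unloaded it would be 1.14 V; the load pulls it down.)

V_out ≈ 1.05 V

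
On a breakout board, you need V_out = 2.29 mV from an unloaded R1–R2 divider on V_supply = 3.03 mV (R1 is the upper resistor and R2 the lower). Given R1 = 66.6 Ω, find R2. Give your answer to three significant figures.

The divider ratio is R2/(R1+R2) = 2.29/3.03 = 0.7558.
So R2 = R1 · V_out/(V_supply − V_out) = 66.6 × 2.29/(3.03 − 2.29) = 66.6 × 3.095 = 206.1 Ω.

R2 ≈ 206 Ω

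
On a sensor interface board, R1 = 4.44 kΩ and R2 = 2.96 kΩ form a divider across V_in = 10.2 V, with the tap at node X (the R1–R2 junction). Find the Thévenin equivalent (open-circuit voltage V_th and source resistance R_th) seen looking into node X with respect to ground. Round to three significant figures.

V_th is the unloaded tap voltage: V_in · R2/(R1+R2) = 10.2 × 0.4000 = 4.080 V.
Zeroing V_in shorts the top of R1 to ground, so R_th = R1 ‖ R2 = 1.776 kΩ.

V_th ≈ 4.08 V, R_th ≈ 1.78 kΩ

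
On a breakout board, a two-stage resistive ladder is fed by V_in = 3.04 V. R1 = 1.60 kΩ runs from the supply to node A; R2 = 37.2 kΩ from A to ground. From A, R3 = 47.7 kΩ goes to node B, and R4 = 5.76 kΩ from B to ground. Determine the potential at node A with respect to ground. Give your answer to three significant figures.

The second stage (R3 + R4 = 53.46 kΩ) loads node A in parallel with R2.
Effective lower resistance at A: R2 ‖ 53.46 = 21.94 kΩ.
V_A = 3.04 × 21.94/(1.60 + 21.94) = 2.833 V.

V_A ≈ 2.83 V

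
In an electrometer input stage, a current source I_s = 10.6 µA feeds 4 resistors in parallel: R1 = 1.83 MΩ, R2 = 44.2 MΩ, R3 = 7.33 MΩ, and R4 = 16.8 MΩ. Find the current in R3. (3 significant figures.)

ΣG = 1/1.83 + 1/44.2 + 1/7.33 + 1/16.8 = 0.7650.
R3 takes the fraction G_k/ΣG = 0.1364/0.7650 = 0.1783, so I = 10.6 × 0.1783 = 1.890 µA.

I ≈ 1.89 µA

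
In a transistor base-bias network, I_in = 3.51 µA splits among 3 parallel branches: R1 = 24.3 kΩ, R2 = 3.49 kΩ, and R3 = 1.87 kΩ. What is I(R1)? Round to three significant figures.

Conductances: ΣG = 1/24.3 + 1/3.49 + 1/1.87 = 0.8624 (1/kΩ).
R1 takes the fraction G_k/ΣG = 0.04115/0.8624 = 0.04772, so I = 3.51 × 0.04772 = 0.1675 µA.

I ≈ 0.167 µA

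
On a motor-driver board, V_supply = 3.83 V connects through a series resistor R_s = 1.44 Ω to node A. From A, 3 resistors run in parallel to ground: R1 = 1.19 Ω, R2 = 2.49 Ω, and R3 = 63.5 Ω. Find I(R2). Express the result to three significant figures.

I ≈ 0.547 A

Parallel bank: R_p = 1/(1/1.19 + 1/2.49 + 1/63.5) = 0.7951 Ω.
V_A by voltage divider: V_A = 3.83 × 0.7951/(1.44 + 0.7951) = 1.362 V.
Branch current I = V_A/R2 = 1.362/2.49 = 0.5472 A.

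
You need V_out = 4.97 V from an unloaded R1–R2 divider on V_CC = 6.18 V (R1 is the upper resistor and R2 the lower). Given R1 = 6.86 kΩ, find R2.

R2 ≈ 28.2 kΩ

Required fraction k = V_out/V_CC = 0.8042.
Rearranging, R2 = R1·k/(1−k) = 6.86 × 4.107 = 28.18 kΩ.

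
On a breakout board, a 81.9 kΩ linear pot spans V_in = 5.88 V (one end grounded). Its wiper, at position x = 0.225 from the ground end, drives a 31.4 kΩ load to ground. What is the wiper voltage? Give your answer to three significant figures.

V_out ≈ 0.909 V

The pot divides into 63.47 kΩ above the wiper and 18.43 kΩ below.
R_L loads the lower segment: effective lower R = 11.61 kΩ.
V_out = 5.88 × 11.61/(63.47 + 11.61) = 0.9094 V.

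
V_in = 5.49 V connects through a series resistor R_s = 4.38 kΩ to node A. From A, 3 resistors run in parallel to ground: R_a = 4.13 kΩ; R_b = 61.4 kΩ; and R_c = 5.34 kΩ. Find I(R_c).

Equivalent of the parallel group: R_p = 2.244 kΩ.
V_A = 5.49 × 2.244/6.624 = 1.860 V.
Branch current I = V_A/R_c = 1.860/5.34 = 0.3483 mA.
(Equivalently: I_total = 0.8288 mA, then current-divider fraction G_k/ΣG = 0.4202.)

I ≈ 0.348 mA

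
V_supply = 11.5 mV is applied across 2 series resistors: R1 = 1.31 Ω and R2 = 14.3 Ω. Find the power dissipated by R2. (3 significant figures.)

The common current is I = 11.5/15.61 = 0.7367 mA.
V(R2) = I·R = 10.53 mV; P = V·I = 10.53 × 0.7367 = 7.761 µW.

P ≈ 7.76 µW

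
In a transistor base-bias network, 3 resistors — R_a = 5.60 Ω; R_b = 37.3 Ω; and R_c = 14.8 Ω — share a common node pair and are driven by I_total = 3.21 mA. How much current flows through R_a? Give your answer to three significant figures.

I ≈ 2.10 mA

ΣG = 1/5.60 + 1/37.3 + 1/14.8 = 0.2729.
By the current-divider rule, I = I_total · G_k/ΣG = 3.21 × 0.6542 = 2.100 mA.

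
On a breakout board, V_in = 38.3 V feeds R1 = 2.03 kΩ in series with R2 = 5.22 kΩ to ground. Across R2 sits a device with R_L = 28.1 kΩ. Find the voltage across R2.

R2 ‖ R_L = (5.22 × 28.1)/(5.22 + 28.1) = 4.402 kΩ.
Now apply the divider: V_out = 38.3 × 0.6844 = 26.21 V.

V_out ≈ 26.2 V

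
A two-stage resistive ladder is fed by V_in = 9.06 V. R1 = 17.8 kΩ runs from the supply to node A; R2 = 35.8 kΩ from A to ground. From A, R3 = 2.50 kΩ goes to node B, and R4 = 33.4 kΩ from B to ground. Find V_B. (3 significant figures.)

V_B ≈ 4.23 V

The second stage (R3 + R4 = 35.90 kΩ) loads node A in parallel with R2.
Effective lower resistance at A: R2 ‖ 35.90 = 17.92 kΩ.
So V_A = 9.06 × 0.5017 = 4.546 V.
V_B = V_A × 0.9304 = 4.229 V.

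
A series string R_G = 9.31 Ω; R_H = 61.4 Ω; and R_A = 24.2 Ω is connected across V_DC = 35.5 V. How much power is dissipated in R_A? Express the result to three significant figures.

Series current I = V_DC/ΣR = 35.5/94.91 = 0.3740 A.
V(R_A) = I·R = 9.052 V; P = V·I = 9.052 × 0.3740 = 3.386 W.

P ≈ 3.39 W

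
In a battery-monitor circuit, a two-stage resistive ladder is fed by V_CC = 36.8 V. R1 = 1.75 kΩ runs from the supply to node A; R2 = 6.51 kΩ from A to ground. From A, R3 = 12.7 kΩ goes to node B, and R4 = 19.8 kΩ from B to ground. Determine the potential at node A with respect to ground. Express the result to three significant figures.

V_A ≈ 27.8 V

Node A sees R2 in parallel with the series input of stage 2, R3 + R4 = 32.50 kΩ.
R2 ‖ (R3+R4) = 5.424 kΩ.
V_A = 36.8 × 5.424/(1.75 + 5.424) = 27.82 V.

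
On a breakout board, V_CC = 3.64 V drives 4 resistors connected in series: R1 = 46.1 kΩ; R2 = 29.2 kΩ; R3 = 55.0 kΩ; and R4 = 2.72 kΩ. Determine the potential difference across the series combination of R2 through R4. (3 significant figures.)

V ≈ 2.38 V

Series total: ΣR = 46.1 + 29.2 + 55.0 + 2.72 = 133.0 kΩ.
R_{R2..R4} = 29.2 + 55.0 + 2.72 = 86.92 kΩ.
Voltage divider: V = V_CC · (86.92 / 133.0) = 3.64 × 0.6534 = 2.379 V.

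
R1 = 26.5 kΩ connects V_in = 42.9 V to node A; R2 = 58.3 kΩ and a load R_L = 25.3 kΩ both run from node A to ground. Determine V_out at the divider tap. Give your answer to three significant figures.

R2 ‖ R_L = (58.3 × 25.3)/(58.3 + 25.3) = 17.64 kΩ.
Then V_out = V_in · R2'/(R1 + R2') = 42.9 × 17.64/44.14 = 17.15 V.
(Unloaded it would be 29.5 V; the load pulls it down.)

V_out ≈ 17.1 V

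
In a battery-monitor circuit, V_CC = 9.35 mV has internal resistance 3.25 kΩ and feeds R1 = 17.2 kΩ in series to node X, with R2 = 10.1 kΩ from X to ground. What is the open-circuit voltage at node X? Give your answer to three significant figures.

R1' = 3.25 + 17.2 = 20.45 kΩ (source resistance + R1).
With X open, the divider is unloaded: V_th = 9.35 × 10.1/30.55 = 3.091 mV.

V_th ≈ 3.09 mV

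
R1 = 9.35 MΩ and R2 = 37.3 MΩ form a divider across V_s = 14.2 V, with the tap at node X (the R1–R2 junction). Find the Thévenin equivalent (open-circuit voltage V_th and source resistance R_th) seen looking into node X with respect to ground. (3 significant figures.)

V_th ≈ 11.4 V, R_th ≈ 7.48 MΩ

With X open, the divider is unloaded: V_th = 14.2 × 37.3/46.65 = 11.35 V.
With V_s suppressed (replaced by a short), R_th = R1 ‖ R2 = (9.350 × 37.3)/(9.350 + 37.3) = 7.476 MΩ.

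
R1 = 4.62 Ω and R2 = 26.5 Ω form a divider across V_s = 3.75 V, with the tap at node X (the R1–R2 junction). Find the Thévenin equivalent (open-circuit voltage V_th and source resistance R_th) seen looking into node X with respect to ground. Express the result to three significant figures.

With X open, the divider is unloaded: V_th = 3.75 × 26.5/31.12 = 3.193 V.
Zeroing V_s shorts the top of R1 to ground, so R_th = R1 ‖ R2 = 3.934 Ω.

V_th ≈ 3.19 V, R_th ≈ 3.93 Ω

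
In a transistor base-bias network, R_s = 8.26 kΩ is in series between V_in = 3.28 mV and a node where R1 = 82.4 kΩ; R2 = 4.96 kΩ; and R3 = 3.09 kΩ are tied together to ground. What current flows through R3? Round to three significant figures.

Combine the parallel branches: R_p = (1/82.4 + 1/4.96 + 1/3.09)⁻¹ = 1.861 kΩ.
Node voltage V_A = V_in · R_p/(R_s + R_p) = 3.28 × 0.1839 = 0.6031 mV.
Branch current I = V_A/R3 = 0.6031/3.09 = 0.1952 µA.

I ≈ 0.195 µA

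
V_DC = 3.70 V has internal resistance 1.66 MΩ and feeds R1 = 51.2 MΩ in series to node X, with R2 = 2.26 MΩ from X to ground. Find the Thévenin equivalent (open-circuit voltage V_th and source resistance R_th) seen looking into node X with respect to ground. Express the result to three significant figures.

V_th ≈ 0.152 V, R_th ≈ 2.17 MΩ

R1' = 1.66 + 51.2 = 52.86 MΩ (source resistance + R1).
With X open, the divider is unloaded: V_th = 3.70 × 2.26/55.12 = 0.1517 V.
With V_DC suppressed (replaced by a short), R_th = R1' ‖ R2 = (52.86 × 2.26)/(52.86 + 2.26) = 2.167 MΩ.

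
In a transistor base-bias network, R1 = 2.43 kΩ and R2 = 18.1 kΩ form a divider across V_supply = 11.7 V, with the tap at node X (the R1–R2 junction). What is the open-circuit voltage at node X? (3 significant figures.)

V_th is the unloaded tap voltage: V_supply · R2/(R1+R2) = 11.7 × 0.8816 = 10.32 V.

V_th ≈ 10.3 V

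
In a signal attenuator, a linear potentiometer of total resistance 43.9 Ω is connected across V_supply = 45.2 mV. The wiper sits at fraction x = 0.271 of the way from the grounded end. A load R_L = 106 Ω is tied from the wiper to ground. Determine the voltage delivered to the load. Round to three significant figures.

The pot divides into 32.00 Ω above the wiper and 11.90 Ω below.
R_L loads the lower segment: effective lower R = 10.70 Ω.
Then V_out = V_supply · 10.70/(32.00 + 10.70) = 11.32 mV.
(Unloaded: V_out = x·V_supply = 12.2 mV.)

V_out ≈ 11.3 mV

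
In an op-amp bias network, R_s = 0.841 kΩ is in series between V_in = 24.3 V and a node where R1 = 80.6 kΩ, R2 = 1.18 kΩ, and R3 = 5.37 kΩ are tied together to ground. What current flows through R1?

I ≈ 0.160 mA

Combine the parallel branches: R_p = (1/80.6 + 1/1.18 + 1/5.37)⁻¹ = 0.9559 kΩ.
Node voltage V_A = V_in · R_p/(R_s + R_p) = 24.3 × 0.5320 = 12.93 V.
I(R1) = V_A / R1 = 12.93/80.6 = 0.1604 mA.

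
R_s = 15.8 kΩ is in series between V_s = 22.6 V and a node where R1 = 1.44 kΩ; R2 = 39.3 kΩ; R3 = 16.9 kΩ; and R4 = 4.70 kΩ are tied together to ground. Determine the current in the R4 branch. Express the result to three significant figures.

Equivalent of the parallel group: R_p = 1.008 kΩ.
Node voltage V_A = V_s · R_p/(R_s + R_p) = 22.6 × 0.05998 = 1.356 V.
Branch current I = V_A/R4 = 1.356/4.70 = 0.2884 mA.

I ≈ 0.288 mA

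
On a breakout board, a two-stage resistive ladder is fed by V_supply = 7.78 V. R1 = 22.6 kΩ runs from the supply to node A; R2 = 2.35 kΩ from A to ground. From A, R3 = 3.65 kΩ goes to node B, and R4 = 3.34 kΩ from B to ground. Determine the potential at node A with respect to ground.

V_A ≈ 0.562 V

Node A sees R2 in parallel with the series input of stage 2, R3 + R4 = 6.990 kΩ.
R2 ‖ (R3+R4) = 1.759 kΩ.
V_A = 7.78 × 1.759/(22.6 + 1.759) = 0.5617 V.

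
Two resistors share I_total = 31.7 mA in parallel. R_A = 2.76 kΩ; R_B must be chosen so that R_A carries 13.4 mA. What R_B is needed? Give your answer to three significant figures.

R_B ≈ 2.02 kΩ

Two-branch current divider: I_A = I_total · R_B/(R_A + R_B).
13.4/31.7 = R_B/(R_A + R_B) → R_B = R_A · (0.4227)/(1 − 0.4227) = 2.76 × 0.7322 = 2.021 kΩ.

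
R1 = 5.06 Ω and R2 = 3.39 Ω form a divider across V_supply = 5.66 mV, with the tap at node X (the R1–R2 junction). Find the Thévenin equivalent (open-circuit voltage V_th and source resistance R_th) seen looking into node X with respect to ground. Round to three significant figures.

Open-circuit (no load on X): V_th = V_supply · R2/(R1 + R2) = 5.66 × 3.39/(5.060 + 3.39) = 2.271 mV.
With V_supply suppressed (replaced by a short), R_th = R1 ‖ R2 = (5.060 × 3.39)/(5.060 + 3.39) = 2.030 Ω.

V_th ≈ 2.27 mV, R_th ≈ 2.03 Ω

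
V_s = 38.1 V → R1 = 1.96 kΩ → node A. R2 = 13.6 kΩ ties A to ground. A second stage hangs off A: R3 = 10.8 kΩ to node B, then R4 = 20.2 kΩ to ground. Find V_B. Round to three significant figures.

The second stage (R3 + R4 = 31.00 kΩ) loads node A in parallel with R2.
R2 ‖ (R3+R4) = 9.453 kΩ.
So V_A = 38.1 × 0.8283 = 31.56 V.
Then the unloaded second divider: V_B = V_A × R4/(R3+R4) = 31.56 × 0.6516 = 20.56 V.

V_B ≈ 20.6 V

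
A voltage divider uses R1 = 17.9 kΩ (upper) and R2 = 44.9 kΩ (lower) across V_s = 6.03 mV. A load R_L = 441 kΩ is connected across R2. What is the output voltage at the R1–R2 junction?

V_out ≈ 4.19 mV

R2 ‖ R_L = (44.9 × 441)/(44.9 + 441) = 40.75 kΩ.
Now apply the divider: V_out = 6.03 × 0.6948 = 4.190 mV.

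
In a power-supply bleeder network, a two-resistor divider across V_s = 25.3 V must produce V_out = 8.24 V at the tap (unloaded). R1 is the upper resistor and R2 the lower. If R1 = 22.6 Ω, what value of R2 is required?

Required fraction k = V_out/V_s = 0.3257.
So R2 = R1 · V_out/(V_s − V_out) = 22.6 × 8.24/(25.3 − 8.24) = 22.6 × 0.4830 = 10.92 Ω.

R2 ≈ 10.9 Ω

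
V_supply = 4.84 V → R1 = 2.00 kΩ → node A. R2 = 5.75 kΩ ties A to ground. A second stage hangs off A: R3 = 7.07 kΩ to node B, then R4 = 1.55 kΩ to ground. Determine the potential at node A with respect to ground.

Node A sees R2 in parallel with the series input of stage 2, R3 + R4 = 8.620 kΩ.
Effective lower resistance at A: R2 ‖ 8.620 = 3.449 kΩ.
So V_A = 4.84 × 0.6330 = 3.064 V.

V_A ≈ 3.06 V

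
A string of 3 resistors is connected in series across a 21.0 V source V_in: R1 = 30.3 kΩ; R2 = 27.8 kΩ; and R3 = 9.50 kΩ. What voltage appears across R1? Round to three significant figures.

V ≈ 9.41 V

ΣR = 30.3 + 27.8 + 9.50 = 67.60 kΩ.
Voltage divider: V = V_in · (30.30 / 67.60) = 21.0 × 0.4482 = 9.413 V.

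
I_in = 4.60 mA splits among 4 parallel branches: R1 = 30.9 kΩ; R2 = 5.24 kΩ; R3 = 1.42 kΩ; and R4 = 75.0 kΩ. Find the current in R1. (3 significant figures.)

ΣG = 1/30.9 + 1/5.24 + 1/1.42 + 1/75.0 = 0.9408.
By the current-divider rule, I = I_in · G_k/ΣG = 4.60 × 0.03440 = 0.1582 mA.

I ≈ 0.158 mA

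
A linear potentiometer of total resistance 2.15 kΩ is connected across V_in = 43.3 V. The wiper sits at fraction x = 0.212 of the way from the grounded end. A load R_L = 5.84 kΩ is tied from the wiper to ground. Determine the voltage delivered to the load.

Lower segment x·R_p = 0.4558 kΩ; upper segment (1−x)·R_p = 1.694 kΩ.
(x·R_p) ‖ R_L = 0.4228 kΩ.
V_out = 43.3 × 0.4228/(1.694 + 0.4228) = 8.648 V.

V_out ≈ 8.65 V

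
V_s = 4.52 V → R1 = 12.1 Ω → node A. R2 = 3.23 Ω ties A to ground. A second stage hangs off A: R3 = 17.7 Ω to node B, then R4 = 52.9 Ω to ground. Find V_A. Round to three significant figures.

Node A sees R2 in parallel with the series input of stage 2, R3 + R4 = 70.60 Ω.
R2 ‖ (R3+R4) = 3.089 Ω.
First divider: V_A = V_s · 3.089/(12.1 + 3.089) = 0.9192 V.

V_A ≈ 0.919 V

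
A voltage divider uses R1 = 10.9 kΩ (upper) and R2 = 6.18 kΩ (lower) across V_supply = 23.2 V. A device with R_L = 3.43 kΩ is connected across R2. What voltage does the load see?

V_out ≈ 3.90 V

R2 ‖ R_L = (6.18 × 3.43)/(6.18 + 3.43) = 2.206 kΩ.
Voltage divider with the loaded lower leg: V_out = 23.2 × 2.206/(10.9 + 2.206) = 23.2 × 0.1683 = 3.905 V.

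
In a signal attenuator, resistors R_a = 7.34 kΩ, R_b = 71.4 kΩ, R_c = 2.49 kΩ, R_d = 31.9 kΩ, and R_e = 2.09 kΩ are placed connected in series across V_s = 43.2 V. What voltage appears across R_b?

Total series resistance ΣR = 7.34 + 71.4 + 2.49 + 31.9 + 2.09 = 115.2 kΩ.
Voltage divider: V = V_s · (71.40 / 115.2) = 43.2 × 0.6197 = 26.77 V.

V ≈ 26.8 V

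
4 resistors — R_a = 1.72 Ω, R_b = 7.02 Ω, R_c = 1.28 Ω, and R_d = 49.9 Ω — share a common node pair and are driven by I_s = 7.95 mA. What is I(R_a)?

I ≈ 3.03 mA

Conductances: ΣG = 1/1.72 + 1/7.02 + 1/1.28 + 1/49.9 = 1.525 (1/Ω).
Current divider: I(R_a) = I_s · G_k/ΣG = 7.95 × (0.5814/1.525) = 7.95 × 0.3812 = 3.031 mA.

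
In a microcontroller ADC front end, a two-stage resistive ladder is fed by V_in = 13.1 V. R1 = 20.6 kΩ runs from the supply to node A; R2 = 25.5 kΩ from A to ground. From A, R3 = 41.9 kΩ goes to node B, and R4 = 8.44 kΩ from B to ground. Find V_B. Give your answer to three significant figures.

V_B ≈ 0.991 V

Node A sees R2 in parallel with the series input of stage 2, R3 + R4 = 50.34 kΩ.
R2 ‖ (R3+R4) = 16.93 kΩ.
First divider: V_A = V_in · 16.93/(20.6 + 16.93) = 5.909 V.
Then the unloaded second divider: V_B = V_A × R4/(R3+R4) = 5.909 × 0.1677 = 0.9907 V.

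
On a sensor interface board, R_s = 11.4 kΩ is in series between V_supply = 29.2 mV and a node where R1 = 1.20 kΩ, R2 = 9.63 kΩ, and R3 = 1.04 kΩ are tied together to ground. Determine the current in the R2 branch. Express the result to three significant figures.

I ≈ 0.134 µA

Equivalent of the parallel group: R_p = 0.5267 kΩ.
Node voltage V_A = V_supply · R_p/(R_s + R_p) = 29.2 × 0.04416 = 1.289 mV.
I(R2) = V_A / R2 = 1.289/9.63 = 0.1339 µA.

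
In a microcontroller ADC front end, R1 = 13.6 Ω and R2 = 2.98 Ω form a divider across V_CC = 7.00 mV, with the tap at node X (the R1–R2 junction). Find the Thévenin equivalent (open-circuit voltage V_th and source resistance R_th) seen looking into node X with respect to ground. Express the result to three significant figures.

With X open, the divider is unloaded: V_th = 7.00 × 2.98/16.58 = 1.258 mV.
Looking into X with the source shorted: R_th = R1·R2/(R1+R2) = 13.60 × 2.98/16.58 = 2.444 Ω.

V_th ≈ 1.26 mV, R_th ≈ 2.44 Ω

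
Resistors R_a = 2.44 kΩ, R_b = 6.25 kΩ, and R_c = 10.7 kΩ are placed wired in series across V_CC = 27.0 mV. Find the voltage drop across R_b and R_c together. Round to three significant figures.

V ≈ 23.6 mV

ΣR = 2.44 + 6.25 + 10.7 = 19.39 kΩ.
R_{R_b..R_c} = 6.25 + 10.7 = 16.95 kΩ.
V = V_CC · R/ΣR = 27.0 × 0.8742 = 23.60 mV.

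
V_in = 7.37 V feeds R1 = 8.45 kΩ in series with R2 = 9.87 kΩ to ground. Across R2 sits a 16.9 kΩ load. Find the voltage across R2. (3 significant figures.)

The load sits in parallel with R2, giving an effective lower resistance R2' = R2·R_L/(R2+R_L) = 6.231 kΩ.
Now apply the divider: V_out = 7.37 × 0.4244 = 3.128 V.
(Unloaded it would be 3.97 V; the load pulls it down.)

V_out ≈ 3.13 V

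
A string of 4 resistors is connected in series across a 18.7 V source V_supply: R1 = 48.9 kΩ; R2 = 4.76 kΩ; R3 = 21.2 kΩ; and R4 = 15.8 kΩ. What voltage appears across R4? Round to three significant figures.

V ≈ 3.26 V

ΣR = 48.9 + 4.76 + 21.2 + 15.8 = 90.66 kΩ.
Voltage divider: V = V_supply · (15.80 / 90.66) = 18.7 × 0.1743 = 3.259 V.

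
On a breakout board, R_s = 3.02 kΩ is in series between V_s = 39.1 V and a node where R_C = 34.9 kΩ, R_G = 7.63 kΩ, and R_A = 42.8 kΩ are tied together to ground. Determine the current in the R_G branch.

Combine the parallel branches: R_p = (1/34.9 + 1/7.63 + 1/42.8)⁻¹ = 5.462 kΩ.
Node voltage V_A = V_s · R_p/(R_s + R_p) = 39.1 × 0.6440 = 25.18 V.
Branch current I = V_A/R_G = 25.18/7.63 = 3.300 mA.

I ≈ 3.30 mA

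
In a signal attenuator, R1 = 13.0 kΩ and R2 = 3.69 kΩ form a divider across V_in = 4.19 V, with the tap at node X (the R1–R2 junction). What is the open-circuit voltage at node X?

V_th ≈ 0.926 V

V_th is the unloaded tap voltage: V_in · R2/(R1+R2) = 4.19 × 0.2211 = 0.9264 V.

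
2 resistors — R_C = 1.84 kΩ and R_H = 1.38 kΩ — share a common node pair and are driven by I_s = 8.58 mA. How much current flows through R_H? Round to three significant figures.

I ≈ 4.90 mA

With just two branches, the current splits inversely with resistance.
So I = 8.58 × 1.84/3.220 = 4.903 mA.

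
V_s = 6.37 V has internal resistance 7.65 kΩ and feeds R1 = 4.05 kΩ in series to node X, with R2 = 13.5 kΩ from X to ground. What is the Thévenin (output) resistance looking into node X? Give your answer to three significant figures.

R1' = 7.65 + 4.05 = 11.70 kΩ (source resistance + R1).
With V_s suppressed (replaced by a short), R_th = R1' ‖ R2 = (11.70 × 13.5)/(11.70 + 13.5) = 6.268 kΩ.

R_th ≈ 6.27 kΩ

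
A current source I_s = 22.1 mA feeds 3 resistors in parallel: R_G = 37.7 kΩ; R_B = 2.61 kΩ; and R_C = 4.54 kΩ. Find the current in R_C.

I ≈ 7.73 mA

ΣG = 1/37.7 + 1/2.61 + 1/4.54 = 0.6299.
Current divider: I(R_C) = I_s · G_k/ΣG = 22.1 × (0.2203/0.6299) = 22.1 × 0.3497 = 7.728 mA.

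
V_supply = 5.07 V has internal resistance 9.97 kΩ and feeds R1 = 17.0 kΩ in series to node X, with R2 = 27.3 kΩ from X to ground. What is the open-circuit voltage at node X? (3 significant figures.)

V_th ≈ 2.55 V

R1' = 9.97 + 17.0 = 26.97 kΩ (source resistance + R1).
V_th is the unloaded tap voltage: V_supply · R2/(R1'+R2) = 5.07 × 0.5030 = 2.550 V.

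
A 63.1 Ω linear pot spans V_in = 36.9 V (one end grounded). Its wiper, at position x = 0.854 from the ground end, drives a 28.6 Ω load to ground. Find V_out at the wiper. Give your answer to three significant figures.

V_out ≈ 24.7 V

The pot divides into 9.213 Ω above the wiper and 53.89 Ω below.
Lower segment in parallel with the load: 53.89 ‖ 28.6 = 18.68 Ω.
Then V_out = V_in · 18.68/(9.213 + 18.68) = 24.71 V.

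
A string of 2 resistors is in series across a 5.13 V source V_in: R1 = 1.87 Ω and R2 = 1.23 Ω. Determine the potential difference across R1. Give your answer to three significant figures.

Total series resistance ΣR = 1.87 + 1.23 = 3.100 Ω.
By the voltage-divider rule, V = 5.13 × 1.870/3.100 = 3.095 V.

V ≈ 3.09 V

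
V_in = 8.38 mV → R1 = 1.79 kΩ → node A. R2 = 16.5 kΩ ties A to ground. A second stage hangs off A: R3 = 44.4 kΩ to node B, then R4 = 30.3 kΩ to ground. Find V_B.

Node A sees R2 in parallel with the series input of stage 2, R3 + R4 = 74.70 kΩ.
Effective lower resistance at A: R2 ‖ 74.70 = 13.51 kΩ.
V_A = 8.38 × 13.51/(1.79 + 13.51) = 7.400 mV.
Then the unloaded second divider: V_B = V_A × R4/(R3+R4) = 7.400 × 0.4056 = 3.002 mV.

V_B ≈ 3.00 mV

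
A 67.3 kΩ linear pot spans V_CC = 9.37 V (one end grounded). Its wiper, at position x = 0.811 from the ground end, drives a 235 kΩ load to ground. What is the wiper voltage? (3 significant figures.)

V_out ≈ 7.28 V

Lower segment x·R_p = 54.58 kΩ; upper segment (1−x)·R_p = 12.72 kΩ.
R_L loads the lower segment: effective lower R = 44.29 kΩ.
Then V_out = V_CC · 44.29/(12.72 + 44.29) = 7.280 V.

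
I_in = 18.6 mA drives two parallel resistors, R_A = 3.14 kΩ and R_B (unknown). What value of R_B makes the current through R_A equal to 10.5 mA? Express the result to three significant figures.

Two-branch current divider: I_A = I_in · R_B/(R_A + R_B).
10.5/18.6 = R_B/(R_A + R_B) → R_B = R_A · (0.5645)/(1 − 0.5645) = 3.14 × 1.296 = 4.070 kΩ.

R_B ≈ 4.07 kΩ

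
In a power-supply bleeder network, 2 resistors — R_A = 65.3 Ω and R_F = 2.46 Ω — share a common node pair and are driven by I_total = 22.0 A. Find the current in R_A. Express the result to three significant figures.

For two parallel branches, I_k = I_total · (other R)/(sum of R).
So I = 22.0 × 2.46/67.76 = 0.7987 A.

I ≈ 0.799 A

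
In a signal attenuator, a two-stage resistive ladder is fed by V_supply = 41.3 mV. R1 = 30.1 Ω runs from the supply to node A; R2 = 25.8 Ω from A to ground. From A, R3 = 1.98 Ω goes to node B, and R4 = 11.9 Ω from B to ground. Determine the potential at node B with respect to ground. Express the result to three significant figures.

The second stage (R3 + R4 = 13.88 Ω) loads node A in parallel with R2.
Effective lower resistance at A: R2 ‖ 13.88 = 9.025 Ω.
First divider: V_A = V_supply · 9.025/(30.1 + 9.025) = 9.527 mV.
V_B = V_A × 0.8573 = 8.168 mV.

V_B ≈ 8.17 mV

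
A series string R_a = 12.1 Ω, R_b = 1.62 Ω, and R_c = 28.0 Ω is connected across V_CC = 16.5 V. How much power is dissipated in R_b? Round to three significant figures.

Series current I = V_CC/ΣR = 16.5/41.72 = 0.3955 A.
P(R_b) = I²·R_b = (0.3955)² × 1.62 = 0.2534 W.

P ≈ 0.253 W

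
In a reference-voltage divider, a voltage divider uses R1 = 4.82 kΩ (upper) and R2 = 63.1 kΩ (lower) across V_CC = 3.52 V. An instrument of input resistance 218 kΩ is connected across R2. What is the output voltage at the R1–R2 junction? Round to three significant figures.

The load sits in parallel with R2, giving an effective lower resistance R2' = R2·R_L/(R2+R_L) = 48.94 kΩ.
Then V_out = V_CC · R2'/(R1 + R2') = 3.52 × 48.94/53.76 = 3.204 V.

V_out ≈ 3.20 V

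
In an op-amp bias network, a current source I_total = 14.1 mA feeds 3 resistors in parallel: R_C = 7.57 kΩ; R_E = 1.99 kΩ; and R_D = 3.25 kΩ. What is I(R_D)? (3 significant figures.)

I ≈ 4.60 mA

Total conductance ΣG = 1/7.57 + 1/1.99 + 1/3.25 = 0.9423 (units of 1/kΩ).
R_D takes the fraction G_k/ΣG = 0.3077/0.9423 = 0.3265, so I = 14.1 × 0.3265 = 4.604 mA.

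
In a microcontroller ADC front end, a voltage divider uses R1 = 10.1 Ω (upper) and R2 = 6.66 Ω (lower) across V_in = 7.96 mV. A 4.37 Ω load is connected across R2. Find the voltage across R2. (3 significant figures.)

R2 ‖ R_L = (6.66 × 4.37)/(6.66 + 4.37) = 2.639 Ω.
Voltage divider with the loaded lower leg: V_out = 7.96 × 2.639/(10.1 + 2.639) = 7.96 × 0.2071 = 1.649 mV.

V_out ≈ 1.65 mV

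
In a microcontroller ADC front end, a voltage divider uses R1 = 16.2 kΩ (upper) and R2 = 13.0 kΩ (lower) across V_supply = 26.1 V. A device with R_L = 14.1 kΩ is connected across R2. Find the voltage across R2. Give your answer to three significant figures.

R2 ‖ R_L = (13.0 × 14.1)/(13.0 + 14.1) = 6.764 kΩ.
Then V_out = V_supply · R2'/(R1 + R2') = 26.1 × 6.764/22.96 = 7.688 V.

V_out ≈ 7.69 V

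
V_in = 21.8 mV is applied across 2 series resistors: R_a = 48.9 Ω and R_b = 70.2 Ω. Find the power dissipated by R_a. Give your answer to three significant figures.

The common current is I = 21.8/119.1 = 0.1830 mA.
V(R_a) = I·R = 8.951 mV; P = V·I = 8.951 × 0.1830 = 1.638 µW.

P ≈ 1.64 µW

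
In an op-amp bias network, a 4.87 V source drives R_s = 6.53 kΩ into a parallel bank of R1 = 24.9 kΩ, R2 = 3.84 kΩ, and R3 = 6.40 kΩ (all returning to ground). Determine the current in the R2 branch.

I ≈ 0.318 mA

Equivalent of the parallel group: R_p = 2.189 kΩ.
Node voltage V_A = V_s · R_p/(R_s + R_p) = 4.87 × 0.2511 = 1.223 V.
Branch current I = V_A/R2 = 1.223/3.84 = 0.3184 mA.
(Equivalently: I_total = 0.5585 mA, then current-divider fraction G_k/ΣG = 0.5701.)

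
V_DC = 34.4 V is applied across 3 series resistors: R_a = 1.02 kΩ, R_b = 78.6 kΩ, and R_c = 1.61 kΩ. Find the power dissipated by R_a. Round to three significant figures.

P ≈ 0.183 mW

Series current I = V_DC/ΣR = 34.4/81.23 = 0.4235 mA.
P(R_a) = I²·R_a = (0.4235)² × 1.02 = 0.1829 mW.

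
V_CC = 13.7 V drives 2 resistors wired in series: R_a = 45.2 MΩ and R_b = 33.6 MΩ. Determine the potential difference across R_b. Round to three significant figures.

V ≈ 5.84 V

Series total: ΣR = 45.2 + 33.6 = 78.80 MΩ.
By the voltage-divider rule, V = 13.7 × 33.60/78.80 = 5.842 V.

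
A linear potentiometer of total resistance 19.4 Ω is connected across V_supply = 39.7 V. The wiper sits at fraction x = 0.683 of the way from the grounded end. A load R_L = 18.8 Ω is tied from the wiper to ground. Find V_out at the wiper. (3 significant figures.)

The pot divides into 6.150 Ω above the wiper and 13.25 Ω below.
Lower segment in parallel with the load: 13.25 ‖ 18.8 = 7.772 Ω.
Then V_out = V_supply · 7.772/(6.150 + 7.772) = 22.16 V.
(Unloaded: V_out = x·V_supply = 27.1 V.)

V_out ≈ 22.2 V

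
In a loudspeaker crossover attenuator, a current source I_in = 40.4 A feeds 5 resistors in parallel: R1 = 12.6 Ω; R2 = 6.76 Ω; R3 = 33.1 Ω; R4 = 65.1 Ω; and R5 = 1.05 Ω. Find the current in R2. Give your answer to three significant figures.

I ≈ 4.88 A

Total conductance ΣG = 1/12.6 + 1/6.76 + 1/33.1 + 1/65.1 + 1/1.05 = 1.225 (units of 1/Ω).
Current divider: I(R2) = I_in · G_k/ΣG = 40.4 × (0.1479/1.225) = 40.4 × 0.1207 = 4.878 A.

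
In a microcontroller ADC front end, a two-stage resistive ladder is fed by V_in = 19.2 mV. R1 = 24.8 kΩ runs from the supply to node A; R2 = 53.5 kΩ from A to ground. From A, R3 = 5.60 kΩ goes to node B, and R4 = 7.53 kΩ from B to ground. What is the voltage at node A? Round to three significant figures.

The second stage (R3 + R4 = 13.13 kΩ) loads node A in parallel with R2.
Effective lower resistance at A: R2 ‖ 13.13 = 10.54 kΩ.
First divider: V_A = V_in · 10.54/(24.8 + 10.54) = 5.727 mV.

V_A ≈ 5.73 mV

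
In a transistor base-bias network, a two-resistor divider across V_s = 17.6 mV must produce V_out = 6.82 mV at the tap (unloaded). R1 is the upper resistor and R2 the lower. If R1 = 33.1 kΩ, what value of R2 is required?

R2 ≈ 20.9 kΩ

V_out/V_s = R2/(R1+R2) = 0.3875.
Rearranging, R2 = R1·k/(1−k) = 33.1 × 0.6327 = 20.94 kΩ.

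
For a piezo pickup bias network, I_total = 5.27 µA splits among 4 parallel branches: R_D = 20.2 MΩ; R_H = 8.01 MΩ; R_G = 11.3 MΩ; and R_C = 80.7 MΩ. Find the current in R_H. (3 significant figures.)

I ≈ 2.39 µA

Conductances: ΣG = 1/20.2 + 1/8.01 + 1/11.3 + 1/80.7 = 0.2752 (1/MΩ).
Current divider: I(R_H) = I_total · G_k/ΣG = 5.27 × (0.1248/0.2752) = 5.27 × 0.4536 = 2.390 µA.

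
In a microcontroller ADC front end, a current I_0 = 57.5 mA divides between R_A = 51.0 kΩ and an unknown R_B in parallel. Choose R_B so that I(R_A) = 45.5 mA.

In a two-way split, I_A/I_0 = R_B/(R_A + R_B).
With f = 0.7913, R_B = R_A · f/(1−f) = 51.0 × 3.792 = 193.4 kΩ.

R_B ≈ 193 kΩ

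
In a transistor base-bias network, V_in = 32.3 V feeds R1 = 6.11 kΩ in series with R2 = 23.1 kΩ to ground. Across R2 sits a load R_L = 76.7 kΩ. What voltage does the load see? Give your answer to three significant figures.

V_out ≈ 24.0 V

The load sits in parallel with R2, giving an effective lower resistance R2' = R2·R_L/(R2+R_L) = 17.75 kΩ.
Now apply the divider: V_out = 32.3 × 0.7440 = 24.03 V.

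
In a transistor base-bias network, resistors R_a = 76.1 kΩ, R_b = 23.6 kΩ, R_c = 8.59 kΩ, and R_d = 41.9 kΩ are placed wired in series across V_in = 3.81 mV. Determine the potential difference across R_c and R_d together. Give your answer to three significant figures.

Series total: ΣR = 76.1 + 23.6 + 8.59 + 41.9 = 150.2 kΩ.
R_{R_c..R_d} = 8.59 + 41.9 = 50.49 kΩ.
Voltage divider: V = V_in · (50.49 / 150.2) = 3.81 × 0.3362 = 1.281 mV.

V ≈ 1.28 mV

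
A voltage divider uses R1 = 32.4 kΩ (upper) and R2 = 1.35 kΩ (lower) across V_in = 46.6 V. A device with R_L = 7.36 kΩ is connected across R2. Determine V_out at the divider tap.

V_out ≈ 1.58 V

First combine the lower leg with the load: R2 ‖ R_L = 1.141 kΩ.
Now apply the divider: V_out = 46.6 × 0.03401 = 1.585 V.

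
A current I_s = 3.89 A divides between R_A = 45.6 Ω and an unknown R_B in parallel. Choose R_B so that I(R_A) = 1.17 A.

R_B ≈ 19.6 Ω

In a two-way split, I_A/I_s = R_B/(R_A + R_B).
1.17/3.89 = R_B/(R_A + R_B) → R_B = R_A · (0.3008)/(1 − 0.3008) = 45.6 × 0.4301 = 19.61 Ω.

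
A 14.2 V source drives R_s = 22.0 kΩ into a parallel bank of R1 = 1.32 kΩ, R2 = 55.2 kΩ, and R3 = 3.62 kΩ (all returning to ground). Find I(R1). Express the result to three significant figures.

I ≈ 0.446 mA

Equivalent of the parallel group: R_p = 0.9506 kΩ.
Node voltage V_A = V_DC · R_p/(R_s + R_p) = 14.2 × 0.04142 = 0.5882 V.
I(R1) = V_A / R1 = 0.5882/1.32 = 0.4456 mA.
(Check via current divider: I_total = 0.6187 mA; share G_k/ΣG = 0.7202 → same result.)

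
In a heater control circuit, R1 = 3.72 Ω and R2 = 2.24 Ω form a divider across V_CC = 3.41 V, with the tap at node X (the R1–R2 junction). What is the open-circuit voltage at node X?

V_th ≈ 1.28 V

With X open, the divider is unloaded: V_th = 3.41 × 2.24/5.960 = 1.282 V.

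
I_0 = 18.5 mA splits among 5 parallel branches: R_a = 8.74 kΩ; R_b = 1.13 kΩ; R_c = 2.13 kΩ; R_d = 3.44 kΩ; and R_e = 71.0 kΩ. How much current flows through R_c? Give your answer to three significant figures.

Conductances: ΣG = 1/8.74 + 1/1.13 + 1/2.13 + 1/3.44 + 1/71.0 = 1.774 (1/kΩ).
By the current-divider rule, I = I_0 · G_k/ΣG = 18.5 × 0.2647 = 4.897 mA.

I ≈ 4.90 mA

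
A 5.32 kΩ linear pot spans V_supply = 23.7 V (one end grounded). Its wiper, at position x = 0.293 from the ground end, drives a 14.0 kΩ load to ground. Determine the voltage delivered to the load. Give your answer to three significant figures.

The pot divides into 3.761 kΩ above the wiper and 1.559 kΩ below.
(x·R_p) ‖ R_L = 1.403 kΩ.
Loaded-divider output: V_out = 23.7 × 0.2716 = 6.437 V.
(Unloaded: V_out = x·V_supply = 6.94 V.)

V_out ≈ 6.44 V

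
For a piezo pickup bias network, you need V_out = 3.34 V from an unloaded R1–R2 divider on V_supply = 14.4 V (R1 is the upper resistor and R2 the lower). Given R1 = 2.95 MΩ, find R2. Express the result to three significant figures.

The divider ratio is R2/(R1+R2) = 3.34/14.4 = 0.2319.
Rearranging, R2 = R1·k/(1−k) = 2.95 × 0.3020 = 0.8909 MΩ.

R2 ≈ 0.891 MΩ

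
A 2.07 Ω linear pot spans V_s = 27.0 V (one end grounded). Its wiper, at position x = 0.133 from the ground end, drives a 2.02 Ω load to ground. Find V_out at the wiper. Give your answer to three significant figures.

Split the track: R_lower = x·R_p = 0.2753 Ω, R_upper = (1−x)·R_p = 1.795 Ω.
Lower segment in parallel with the load: 0.2753 ‖ 2.02 = 0.2423 Ω.
Loaded-divider output: V_out = 27.0 × 0.1189 = 3.212 V.
(Unloaded: V_out = x·V_s = 3.59 V.)

V_out ≈ 3.21 V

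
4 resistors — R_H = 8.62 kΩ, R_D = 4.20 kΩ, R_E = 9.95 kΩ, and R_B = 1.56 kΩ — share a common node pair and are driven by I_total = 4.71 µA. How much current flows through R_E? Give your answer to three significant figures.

Total conductance ΣG = 1/8.62 + 1/4.20 + 1/9.95 + 1/1.56 = 1.096 (units of 1/kΩ).
R_E takes the fraction G_k/ΣG = 0.1005/1.096 = 0.09173, so I = 4.71 × 0.09173 = 0.4320 µA.

I ≈ 0.432 µA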